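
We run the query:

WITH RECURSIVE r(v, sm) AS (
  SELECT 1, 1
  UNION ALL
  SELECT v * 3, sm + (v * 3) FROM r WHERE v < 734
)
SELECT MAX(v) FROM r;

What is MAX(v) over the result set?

Base: v=1, sm=1.
Iteration 1: 1 < 734 holds -> v = 1 * 3 = 3, sm = 1 + 3 = 4.
Iteration 2: 3 < 734 holds -> v = 3 * 3 = 9, sm = 4 + 9 = 13.
Iteration 3: 9 < 734 holds -> v = 9 * 3 = 27, sm = 13 + 27 = 40.
Iteration 4: 27 < 734 holds -> v = 27 * 3 = 81, sm = 40 + 81 = 121.
Iteration 5: 81 < 734 holds -> v = 81 * 3 = 243, sm = 121 + 243 = 364.
Iteration 6: 243 < 734 holds -> v = 243 * 3 = 729, sm = 364 + 729 = 1093.
Iteration 7: 729 < 734 holds -> v = 729 * 3 = 2187, sm = 1093 + 2187 = 3280.
Iteration 8: 2187 < 734 fails; recursion stops.
v values: 1, 3, 9, 27, 81, 243, 729, 2187; the maximum is 2187.

2187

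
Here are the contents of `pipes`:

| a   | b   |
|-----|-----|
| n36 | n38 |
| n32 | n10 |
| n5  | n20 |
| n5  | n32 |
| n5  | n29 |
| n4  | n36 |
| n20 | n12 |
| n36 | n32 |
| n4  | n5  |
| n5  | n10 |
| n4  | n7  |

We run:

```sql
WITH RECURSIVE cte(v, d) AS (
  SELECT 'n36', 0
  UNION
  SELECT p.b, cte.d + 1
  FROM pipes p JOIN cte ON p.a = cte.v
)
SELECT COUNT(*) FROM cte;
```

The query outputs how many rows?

4

Base: (n36, d=0).
Iteration 1: edges from {n36} -> (n32, d=1), (n38, d=1).
Iteration 2: edges from {n32,n38} -> (n10, d=2).
Iteration 3: no outgoing edges from {n10}; recursion stops.
Total rows emitted: 4.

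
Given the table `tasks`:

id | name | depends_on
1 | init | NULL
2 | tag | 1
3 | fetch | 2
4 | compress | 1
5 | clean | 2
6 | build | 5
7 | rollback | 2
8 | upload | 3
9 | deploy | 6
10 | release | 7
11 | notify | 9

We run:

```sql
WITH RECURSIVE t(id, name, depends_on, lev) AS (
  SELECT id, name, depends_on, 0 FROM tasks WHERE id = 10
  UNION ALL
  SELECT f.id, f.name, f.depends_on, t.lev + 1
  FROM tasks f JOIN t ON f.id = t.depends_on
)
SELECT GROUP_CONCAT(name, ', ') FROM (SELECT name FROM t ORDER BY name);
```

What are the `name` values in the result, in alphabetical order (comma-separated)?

init, release, rollback, tag

Base: id=10 (release), depends_on=7, lev 0.
Iteration 1: join on id=7 -> rollback (id 7, depends_on=2, lev 1).
Iteration 2: join on id=2 -> tag (id 2, depends_on=1, lev 2).
Iteration 3: join on id=1 -> init (id 1, depends_on=NULL, lev 3).
Iteration 4: depends_on is NULL; no match; recursion stops.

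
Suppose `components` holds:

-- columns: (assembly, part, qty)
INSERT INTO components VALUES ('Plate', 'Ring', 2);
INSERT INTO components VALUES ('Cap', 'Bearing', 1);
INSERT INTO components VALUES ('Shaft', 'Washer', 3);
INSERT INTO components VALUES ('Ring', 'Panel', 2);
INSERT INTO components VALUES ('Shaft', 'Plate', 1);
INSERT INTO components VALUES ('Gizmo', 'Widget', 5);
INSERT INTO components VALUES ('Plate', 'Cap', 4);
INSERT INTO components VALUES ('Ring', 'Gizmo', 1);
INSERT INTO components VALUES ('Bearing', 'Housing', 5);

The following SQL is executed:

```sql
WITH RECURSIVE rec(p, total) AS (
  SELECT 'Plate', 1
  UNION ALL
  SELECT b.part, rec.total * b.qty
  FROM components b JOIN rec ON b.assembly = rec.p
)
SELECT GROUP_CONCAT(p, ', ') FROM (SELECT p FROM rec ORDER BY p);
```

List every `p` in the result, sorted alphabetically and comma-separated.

Bearing, Cap, Gizmo, Housing, Panel, Plate, Ring, Widget

Base: (Plate, total=1).
Iteration 1: components of {Plate} -> Cap = 1*4 = 4, Ring = 1*2 = 2.
Iteration 2: components of {Cap,Ring} -> Bearing = 4*1 = 4, Gizmo = 2*1 = 2, Panel = 2*2 = 4.
Iteration 3: components of {Bearing,Gizmo,Panel} -> Housing = 4*5 = 20, Widget = 2*5 = 10.
Iteration 4: no further components; recursion stops.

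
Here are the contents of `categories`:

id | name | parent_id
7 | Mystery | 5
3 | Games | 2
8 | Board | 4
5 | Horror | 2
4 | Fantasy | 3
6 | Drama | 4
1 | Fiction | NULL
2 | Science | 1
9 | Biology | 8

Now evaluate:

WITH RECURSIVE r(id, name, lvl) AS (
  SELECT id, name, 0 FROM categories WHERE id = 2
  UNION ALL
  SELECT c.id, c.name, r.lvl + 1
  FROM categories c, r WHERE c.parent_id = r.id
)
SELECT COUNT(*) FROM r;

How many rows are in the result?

Base: id=2 (Science) at lvl 0.
Iteration 1: rows with parent_id in {2} -> Games (id 3, lvl 1), Horror (id 5, lvl 1).
Iteration 2: rows with parent_id in {3,5} -> Fantasy (id 4, lvl 2), Mystery (id 7, lvl 2).
Iteration 3: rows with parent_id in {4,7} -> Drama (id 6, lvl 3), Board (id 8, lvl 3).
Iteration 4: rows with parent_id in {6,8} -> Biology (id 9, lvl 4).
Iteration 5: no rows with parent_id in {9}; recursion stops.
Total rows emitted: 8.

8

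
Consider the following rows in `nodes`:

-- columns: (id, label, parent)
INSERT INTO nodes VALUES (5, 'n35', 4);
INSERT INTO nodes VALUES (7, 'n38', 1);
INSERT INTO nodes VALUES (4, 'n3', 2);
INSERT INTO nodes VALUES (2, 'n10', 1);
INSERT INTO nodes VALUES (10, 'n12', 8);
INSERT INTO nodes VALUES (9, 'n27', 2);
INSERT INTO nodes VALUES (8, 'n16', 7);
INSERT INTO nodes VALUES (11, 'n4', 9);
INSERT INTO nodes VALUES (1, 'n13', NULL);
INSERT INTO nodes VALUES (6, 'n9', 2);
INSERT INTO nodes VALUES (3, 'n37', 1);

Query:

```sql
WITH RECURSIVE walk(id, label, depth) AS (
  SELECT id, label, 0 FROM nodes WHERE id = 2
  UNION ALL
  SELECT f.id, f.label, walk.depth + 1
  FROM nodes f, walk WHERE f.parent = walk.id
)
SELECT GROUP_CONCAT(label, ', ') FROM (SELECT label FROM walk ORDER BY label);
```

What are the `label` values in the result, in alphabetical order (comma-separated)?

Base: id=2 (n10) at depth 0.
Iteration 1: rows with parent in {2} -> n3 (id 4, depth 1), n9 (id 6, depth 1), n27 (id 9, depth 1).
Iteration 2: rows with parent in {4,6,9} -> n35 (id 5, depth 2), n4 (id 11, depth 2).
Iteration 3: no rows with parent in {5,11}; recursion stops.

n10, n27, n3, n35, n4, n9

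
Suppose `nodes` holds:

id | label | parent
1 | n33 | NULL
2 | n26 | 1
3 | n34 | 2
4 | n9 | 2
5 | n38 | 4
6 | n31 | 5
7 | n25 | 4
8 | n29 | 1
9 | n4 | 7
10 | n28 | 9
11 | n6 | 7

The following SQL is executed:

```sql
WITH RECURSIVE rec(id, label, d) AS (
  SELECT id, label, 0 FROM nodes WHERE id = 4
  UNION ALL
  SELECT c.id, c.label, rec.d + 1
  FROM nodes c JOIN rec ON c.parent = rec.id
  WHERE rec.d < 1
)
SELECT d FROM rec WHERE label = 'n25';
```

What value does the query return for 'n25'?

Base: id=4 (n9) at d 0.
Iteration 1: rows with parent in {4} -> n38 (id 5, d 1), n25 (id 7, d 1).
Iteration 2: d < 1 fails for all current rows; recursion stops.

1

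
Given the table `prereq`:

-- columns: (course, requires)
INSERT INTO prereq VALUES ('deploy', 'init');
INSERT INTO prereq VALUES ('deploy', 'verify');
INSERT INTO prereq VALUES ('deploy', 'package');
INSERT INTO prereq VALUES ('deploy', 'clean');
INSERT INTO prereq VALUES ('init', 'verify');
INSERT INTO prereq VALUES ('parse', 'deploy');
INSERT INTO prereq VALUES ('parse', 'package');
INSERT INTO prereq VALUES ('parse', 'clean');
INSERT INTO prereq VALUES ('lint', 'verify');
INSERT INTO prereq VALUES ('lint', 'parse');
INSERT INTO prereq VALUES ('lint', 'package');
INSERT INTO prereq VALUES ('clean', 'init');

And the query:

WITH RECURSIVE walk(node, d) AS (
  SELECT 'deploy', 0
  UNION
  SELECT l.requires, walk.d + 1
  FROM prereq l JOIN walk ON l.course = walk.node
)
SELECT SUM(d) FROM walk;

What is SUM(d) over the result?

Base: (deploy, d=0).
Iteration 1: edges from {deploy} -> (clean, d=1), (init, d=1), (package, d=1), (verify, d=1).
Iteration 2: edges from {clean,init,package,verify} -> (init, d=2), (verify, d=2).
Iteration 3: edges from {init,verify} -> (verify, d=3).
Iteration 4: no outgoing edges from {verify}; recursion stops.
SUM(d) = 0 + 1 + 1 + 1 + 1 + 2 + 2 + 3 = 11.

11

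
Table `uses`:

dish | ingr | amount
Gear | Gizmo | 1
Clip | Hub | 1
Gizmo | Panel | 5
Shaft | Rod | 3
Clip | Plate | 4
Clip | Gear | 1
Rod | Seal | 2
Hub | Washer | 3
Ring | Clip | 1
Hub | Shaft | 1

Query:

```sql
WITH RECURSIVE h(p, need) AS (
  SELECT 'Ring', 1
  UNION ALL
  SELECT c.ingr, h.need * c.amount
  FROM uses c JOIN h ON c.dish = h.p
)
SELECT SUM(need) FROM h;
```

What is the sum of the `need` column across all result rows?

27

Base: (Ring, need=1).
Iteration 1: components of {Ring} -> Clip = 1*1 = 1.
Iteration 2: components of {Clip} -> Gear = 1*1 = 1, Hub = 1*1 = 1, Plate = 1*4 = 4.
Iteration 3: components of {Gear,Hub,Plate} -> Gizmo = 1*1 = 1, Shaft = 1*1 = 1, Washer = 1*3 = 3.
Iteration 4: components of {Gizmo,Shaft,Washer} -> Panel = 1*5 = 5, Rod = 1*3 = 3.
Iteration 5: components of {Panel,Rod} -> Seal = 3*2 = 6.
Iteration 6: no further components; recursion stops.
SUM(need) = 1 + 1 + 4 + 1 + 1 + 1 + 1 + 3 + 5 + 3 + 6 = 27.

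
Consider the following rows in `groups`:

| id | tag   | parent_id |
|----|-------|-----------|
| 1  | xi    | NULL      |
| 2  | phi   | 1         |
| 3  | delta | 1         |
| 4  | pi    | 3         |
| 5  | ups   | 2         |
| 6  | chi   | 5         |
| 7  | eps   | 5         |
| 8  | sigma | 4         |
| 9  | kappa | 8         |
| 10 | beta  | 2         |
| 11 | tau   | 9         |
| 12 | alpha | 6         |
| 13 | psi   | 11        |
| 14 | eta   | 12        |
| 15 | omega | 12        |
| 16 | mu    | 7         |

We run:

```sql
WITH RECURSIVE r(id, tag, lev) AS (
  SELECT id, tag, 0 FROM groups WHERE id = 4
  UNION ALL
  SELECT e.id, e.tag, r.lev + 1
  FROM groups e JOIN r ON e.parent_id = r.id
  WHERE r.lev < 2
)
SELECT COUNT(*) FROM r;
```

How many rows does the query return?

3

Base: id=4 (pi) at lev 0.
Iteration 1: rows with parent_id in {4} -> sigma (id 8, lev 1).
Iteration 2: rows with parent_id in {8} -> kappa (id 9, lev 2).
Iteration 3: lev < 2 fails for all current rows; recursion stops.
Total rows emitted: 3.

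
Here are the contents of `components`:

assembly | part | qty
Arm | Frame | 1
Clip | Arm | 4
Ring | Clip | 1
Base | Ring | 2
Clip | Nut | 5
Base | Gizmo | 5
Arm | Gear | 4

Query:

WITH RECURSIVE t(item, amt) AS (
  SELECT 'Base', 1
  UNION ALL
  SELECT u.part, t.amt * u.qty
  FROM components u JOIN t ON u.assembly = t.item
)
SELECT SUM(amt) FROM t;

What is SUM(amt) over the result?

Base: (Base, amt=1).
Iteration 1: components of {Base} -> Gizmo = 1*5 = 5, Ring = 1*2 = 2.
Iteration 2: components of {Gizmo,Ring} -> Clip = 2*1 = 2.
Iteration 3: components of {Clip} -> Arm = 2*4 = 8, Nut = 2*5 = 10.
Iteration 4: components of {Arm,Nut} -> Frame = 8*1 = 8, Gear = 8*4 = 32.
Iteration 5: no further components; recursion stops.
SUM(amt) = 1 + 2 + 5 + 2 + 8 + 10 + 8 + 32 = 68.

68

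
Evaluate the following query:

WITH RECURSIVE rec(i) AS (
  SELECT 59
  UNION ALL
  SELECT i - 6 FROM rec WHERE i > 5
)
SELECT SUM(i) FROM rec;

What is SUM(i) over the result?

320

Base: i=59.
Iteration 1: 59 > 5 holds -> i = 59 - 6 = 53.
Iteration 2: 53 > 5 holds -> i = 53 - 6 = 47.
Iteration 3: 47 > 5 holds -> i = 47 - 6 = 41.
Iteration 4: 41 > 5 holds -> i = 41 - 6 = 35.
Iteration 5: 35 > 5 holds -> i = 35 - 6 = 29.
Iteration 6: 29 > 5 holds -> i = 29 - 6 = 23.
Iteration 7: 23 > 5 holds -> i = 23 - 6 = 17.
Iteration 8: 17 > 5 holds -> i = 17 - 6 = 11.
Iteration 9: 11 > 5 holds -> i = 11 - 6 = 5.
Iteration 10: 5 > 5 fails; recursion stops.
SUM(i) = 59 + 53 + 47 + 41 + 35 + 29 + 23 + 17 + 11 + 5 = 320.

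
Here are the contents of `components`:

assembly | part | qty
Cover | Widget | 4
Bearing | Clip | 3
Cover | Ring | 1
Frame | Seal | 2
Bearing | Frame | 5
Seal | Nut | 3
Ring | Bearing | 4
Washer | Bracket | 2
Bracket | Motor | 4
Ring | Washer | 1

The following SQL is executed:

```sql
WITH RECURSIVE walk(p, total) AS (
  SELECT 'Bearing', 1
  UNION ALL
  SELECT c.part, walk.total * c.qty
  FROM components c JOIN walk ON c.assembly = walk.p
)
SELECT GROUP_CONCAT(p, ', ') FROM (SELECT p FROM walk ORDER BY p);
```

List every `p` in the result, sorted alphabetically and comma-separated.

Base: (Bearing, total=1).
Iteration 1: components of {Bearing} -> Clip = 1*3 = 3, Frame = 1*5 = 5.
Iteration 2: components of {Clip,Frame} -> Seal = 5*2 = 10.
Iteration 3: components of {Seal} -> Nut = 10*3 = 30.
Iteration 4: no further components; recursion stops.

Bearing, Clip, Frame, Nut, Seal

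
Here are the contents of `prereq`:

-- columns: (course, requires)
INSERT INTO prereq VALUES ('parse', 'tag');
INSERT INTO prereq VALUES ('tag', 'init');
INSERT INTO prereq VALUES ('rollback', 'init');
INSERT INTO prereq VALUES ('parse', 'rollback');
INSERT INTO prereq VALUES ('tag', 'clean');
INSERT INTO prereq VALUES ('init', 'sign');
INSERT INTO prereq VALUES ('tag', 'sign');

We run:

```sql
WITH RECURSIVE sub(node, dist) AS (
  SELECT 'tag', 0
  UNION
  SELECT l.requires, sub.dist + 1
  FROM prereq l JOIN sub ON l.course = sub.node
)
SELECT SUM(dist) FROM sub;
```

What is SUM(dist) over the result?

Base: (tag, dist=0).
Iteration 1: edges from {tag} -> (clean, dist=1), (init, dist=1), (sign, dist=1).
Iteration 2: edges from {clean,init,sign} -> (sign, dist=2).
Iteration 3: no outgoing edges from {sign}; recursion stops.
SUM(dist) = 0 + 1 + 1 + 1 + 2 = 5.

5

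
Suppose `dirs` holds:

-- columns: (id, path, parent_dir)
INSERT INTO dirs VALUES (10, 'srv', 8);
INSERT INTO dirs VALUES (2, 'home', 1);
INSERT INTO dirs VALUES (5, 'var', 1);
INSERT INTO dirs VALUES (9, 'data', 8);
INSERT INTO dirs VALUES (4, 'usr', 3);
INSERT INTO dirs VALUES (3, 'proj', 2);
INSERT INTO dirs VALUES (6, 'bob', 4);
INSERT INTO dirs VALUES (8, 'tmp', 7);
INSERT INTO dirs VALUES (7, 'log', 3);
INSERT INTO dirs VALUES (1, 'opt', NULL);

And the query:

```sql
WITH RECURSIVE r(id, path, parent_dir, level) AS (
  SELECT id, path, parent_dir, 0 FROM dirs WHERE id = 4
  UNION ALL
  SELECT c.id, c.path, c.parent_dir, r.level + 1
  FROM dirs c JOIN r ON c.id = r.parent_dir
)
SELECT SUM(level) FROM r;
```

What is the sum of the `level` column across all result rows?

Base: id=4 (usr), parent_dir=3, level 0.
Iteration 1: join on id=3 -> proj (id 3, parent_dir=2, level 1).
Iteration 2: join on id=2 -> home (id 2, parent_dir=1, level 2).
Iteration 3: join on id=1 -> opt (id 1, parent_dir=NULL, level 3).
Iteration 4: parent_dir is NULL; no match; recursion stops.
SUM(level) = 0 + 1 + 2 + 3 = 6.

6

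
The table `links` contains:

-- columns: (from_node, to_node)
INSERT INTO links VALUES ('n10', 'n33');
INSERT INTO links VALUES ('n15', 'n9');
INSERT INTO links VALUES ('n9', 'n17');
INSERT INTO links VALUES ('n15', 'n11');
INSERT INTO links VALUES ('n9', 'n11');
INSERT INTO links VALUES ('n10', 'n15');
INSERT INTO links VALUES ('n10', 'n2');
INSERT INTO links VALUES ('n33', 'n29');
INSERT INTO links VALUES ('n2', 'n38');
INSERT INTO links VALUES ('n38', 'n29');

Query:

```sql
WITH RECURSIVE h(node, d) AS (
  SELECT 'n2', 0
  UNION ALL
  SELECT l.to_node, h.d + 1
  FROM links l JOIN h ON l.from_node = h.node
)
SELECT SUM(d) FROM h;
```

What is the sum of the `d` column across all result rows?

Base: (n2, d=0).
Iteration 1: edges from {n2} -> (n38, d=1).
Iteration 2: edges from {n38} -> (n29, d=2).
Iteration 3: no outgoing edges from {n29}; recursion stops.
SUM(d) = 0 + 1 + 2 = 3.

3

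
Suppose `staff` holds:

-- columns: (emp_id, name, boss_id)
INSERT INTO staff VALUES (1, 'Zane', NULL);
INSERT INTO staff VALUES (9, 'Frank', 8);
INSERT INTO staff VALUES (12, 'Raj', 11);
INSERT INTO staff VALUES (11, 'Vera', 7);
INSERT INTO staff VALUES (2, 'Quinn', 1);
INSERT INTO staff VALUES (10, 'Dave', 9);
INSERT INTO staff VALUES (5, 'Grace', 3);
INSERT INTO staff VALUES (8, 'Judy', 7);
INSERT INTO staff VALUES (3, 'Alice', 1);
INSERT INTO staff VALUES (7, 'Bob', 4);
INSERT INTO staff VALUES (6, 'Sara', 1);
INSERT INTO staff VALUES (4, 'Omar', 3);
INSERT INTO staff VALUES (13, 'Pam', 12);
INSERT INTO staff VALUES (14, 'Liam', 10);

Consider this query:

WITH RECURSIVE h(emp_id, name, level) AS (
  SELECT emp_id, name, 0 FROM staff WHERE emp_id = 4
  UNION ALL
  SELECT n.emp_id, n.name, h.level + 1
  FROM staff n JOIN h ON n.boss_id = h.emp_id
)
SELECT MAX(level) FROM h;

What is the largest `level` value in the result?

5

Base: emp_id=4 (Omar) at level 0.
Iteration 1: rows with boss_id in {4} -> Bob (id 7, level 1).
Iteration 2: rows with boss_id in {7} -> Judy (id 8, level 2), Vera (id 11, level 2).
Iteration 3: rows with boss_id in {8,11} -> Frank (id 9, level 3), Raj (id 12, level 3).
Iteration 4: rows with boss_id in {9,12} -> Dave (id 10, level 4), Pam (id 13, level 4).
Iteration 5: rows with boss_id in {10,13} -> Liam (id 14, level 5).
Iteration 6: no rows with boss_id in {14}; recursion stops.
level values: 0, 1, 2, 2, 3, 3, 4, 4, 5; the maximum is 5.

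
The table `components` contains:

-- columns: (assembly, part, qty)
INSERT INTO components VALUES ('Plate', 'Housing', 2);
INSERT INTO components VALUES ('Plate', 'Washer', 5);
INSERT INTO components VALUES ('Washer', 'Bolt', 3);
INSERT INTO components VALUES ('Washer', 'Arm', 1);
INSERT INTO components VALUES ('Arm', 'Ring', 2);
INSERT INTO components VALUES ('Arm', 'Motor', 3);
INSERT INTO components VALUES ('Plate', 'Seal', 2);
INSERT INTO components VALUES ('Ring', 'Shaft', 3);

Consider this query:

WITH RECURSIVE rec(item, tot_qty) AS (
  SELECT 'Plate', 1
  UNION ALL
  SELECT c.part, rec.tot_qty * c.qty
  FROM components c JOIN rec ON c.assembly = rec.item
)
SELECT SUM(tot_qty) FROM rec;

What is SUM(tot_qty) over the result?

85

Base: (Plate, tot_qty=1).
Iteration 1: components of {Plate} -> Housing = 1*2 = 2, Seal = 1*2 = 2, Washer = 1*5 = 5.
Iteration 2: components of {Housing,Seal,Washer} -> Arm = 5*1 = 5, Bolt = 5*3 = 15.
Iteration 3: components of {Arm,Bolt} -> Motor = 5*3 = 15, Ring = 5*2 = 10.
Iteration 4: components of {Motor,Ring} -> Shaft = 10*3 = 30.
Iteration 5: no further components; recursion stops.
SUM(tot_qty) = 1 + 2 + 5 + 2 + 15 + 5 + 10 + 15 + 30 = 85.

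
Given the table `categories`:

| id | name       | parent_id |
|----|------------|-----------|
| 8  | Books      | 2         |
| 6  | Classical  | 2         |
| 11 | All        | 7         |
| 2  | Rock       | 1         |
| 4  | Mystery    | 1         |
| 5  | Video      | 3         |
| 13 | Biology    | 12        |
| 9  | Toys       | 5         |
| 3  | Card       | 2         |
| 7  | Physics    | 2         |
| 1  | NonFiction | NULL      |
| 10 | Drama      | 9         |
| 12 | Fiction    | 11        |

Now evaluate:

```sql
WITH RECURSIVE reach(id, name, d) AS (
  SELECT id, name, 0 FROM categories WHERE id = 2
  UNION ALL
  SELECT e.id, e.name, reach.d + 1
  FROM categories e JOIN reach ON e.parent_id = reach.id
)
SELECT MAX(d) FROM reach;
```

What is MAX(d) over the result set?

4

Base: id=2 (Rock) at d 0.
Iteration 1: rows with parent_id in {2} -> Card (id 3, d 1), Classical (id 6, d 1), Physics (id 7, d 1), Books (id 8, d 1).
Iteration 2: rows with parent_id in {3,6,7,8} -> Video (id 5, d 2), All (id 11, d 2).
Iteration 3: rows with parent_id in {5,11} -> Toys (id 9, d 3), Fiction (id 12, d 3).
Iteration 4: rows with parent_id in {9,12} -> Drama (id 10, d 4), Biology (id 13, d 4).
Iteration 5: no rows with parent_id in {10,13}; recursion stops.
d values: 0, 1, 1, 1, 1, 2, 2, 3, 3, 4, 4; the maximum is 4.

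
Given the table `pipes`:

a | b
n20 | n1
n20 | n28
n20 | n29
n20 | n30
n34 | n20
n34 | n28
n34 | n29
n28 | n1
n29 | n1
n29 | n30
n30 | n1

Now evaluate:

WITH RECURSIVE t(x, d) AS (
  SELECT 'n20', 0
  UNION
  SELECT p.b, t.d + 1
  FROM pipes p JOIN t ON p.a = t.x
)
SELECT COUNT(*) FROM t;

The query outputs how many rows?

8

Base: (n20, d=0).
Iteration 1: edges from {n20} -> (n1, d=1), (n28, d=1), (n29, d=1), (n30, d=1).
Iteration 2: edges from {n1,n28,n29,n30} -> (n1, d=2), (n30, d=2). [UNION drops 2 duplicate row(s)]
Iteration 3: edges from {n1,n30} -> (n1, d=3).
Iteration 4: no outgoing edges from {n1}; recursion stops.
Total rows emitted: 8.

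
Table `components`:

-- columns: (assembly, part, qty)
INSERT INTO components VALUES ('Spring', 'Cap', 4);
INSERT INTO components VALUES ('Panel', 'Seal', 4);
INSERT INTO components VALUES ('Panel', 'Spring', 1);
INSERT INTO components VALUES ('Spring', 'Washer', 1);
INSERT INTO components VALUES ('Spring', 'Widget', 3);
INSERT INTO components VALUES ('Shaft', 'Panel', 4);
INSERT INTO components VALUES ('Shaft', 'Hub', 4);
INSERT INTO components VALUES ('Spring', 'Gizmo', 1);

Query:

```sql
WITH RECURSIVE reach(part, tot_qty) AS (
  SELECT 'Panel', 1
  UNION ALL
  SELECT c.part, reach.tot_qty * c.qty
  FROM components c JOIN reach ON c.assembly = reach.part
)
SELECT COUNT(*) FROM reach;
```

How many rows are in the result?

7

Base: (Panel, tot_qty=1).
Iteration 1: components of {Panel} -> Seal = 1*4 = 4, Spring = 1*1 = 1.
Iteration 2: components of {Seal,Spring} -> Cap = 1*4 = 4, Gizmo = 1*1 = 1, Washer = 1*1 = 1, Widget = 1*3 = 3.
Iteration 3: no further components; recursion stops.
Total rows emitted: 7.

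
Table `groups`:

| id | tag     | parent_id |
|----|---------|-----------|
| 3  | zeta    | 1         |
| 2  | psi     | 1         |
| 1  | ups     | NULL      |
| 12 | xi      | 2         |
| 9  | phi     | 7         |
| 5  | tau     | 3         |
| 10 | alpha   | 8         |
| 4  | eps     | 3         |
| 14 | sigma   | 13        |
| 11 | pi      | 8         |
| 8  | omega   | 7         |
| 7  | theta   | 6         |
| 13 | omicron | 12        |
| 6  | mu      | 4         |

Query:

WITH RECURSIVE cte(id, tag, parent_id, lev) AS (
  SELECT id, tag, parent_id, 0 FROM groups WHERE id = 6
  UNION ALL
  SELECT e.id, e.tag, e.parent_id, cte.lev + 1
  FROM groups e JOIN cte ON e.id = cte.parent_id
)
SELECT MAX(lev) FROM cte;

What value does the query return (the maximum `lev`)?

Base: id=6 (mu), parent_id=4, lev 0.
Iteration 1: join on id=4 -> eps (id 4, parent_id=3, lev 1).
Iteration 2: join on id=3 -> zeta (id 3, parent_id=1, lev 2).
Iteration 3: join on id=1 -> ups (id 1, parent_id=NULL, lev 3).
Iteration 4: parent_id is NULL; no match; recursion stops.
lev values: 0, 1, 2, 3; the maximum is 3.

3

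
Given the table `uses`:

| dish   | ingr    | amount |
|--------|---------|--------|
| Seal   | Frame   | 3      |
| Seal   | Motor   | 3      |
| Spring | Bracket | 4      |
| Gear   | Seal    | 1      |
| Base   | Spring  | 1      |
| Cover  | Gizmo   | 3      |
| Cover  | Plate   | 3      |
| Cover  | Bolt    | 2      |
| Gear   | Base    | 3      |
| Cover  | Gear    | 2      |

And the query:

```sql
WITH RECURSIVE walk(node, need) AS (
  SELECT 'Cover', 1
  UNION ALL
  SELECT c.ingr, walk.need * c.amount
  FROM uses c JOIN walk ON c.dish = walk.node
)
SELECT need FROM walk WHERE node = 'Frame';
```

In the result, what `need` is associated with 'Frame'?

6

Base: (Cover, need=1).
Iteration 1: components of {Cover} -> Bolt = 1*2 = 2, Gear = 1*2 = 2, Gizmo = 1*3 = 3, Plate = 1*3 = 3.
Iteration 2: components of {Bolt,Gear,Gizmo,Plate} -> Base = 2*3 = 6, Seal = 2*1 = 2.
Iteration 3: components of {Base,Seal} -> Frame = 2*3 = 6, Motor = 2*3 = 6, Spring = 6*1 = 6.
Iteration 4: components of {Frame,Motor,Spring} -> Bracket = 6*4 = 24.
Iteration 5: no further components; recursion stops.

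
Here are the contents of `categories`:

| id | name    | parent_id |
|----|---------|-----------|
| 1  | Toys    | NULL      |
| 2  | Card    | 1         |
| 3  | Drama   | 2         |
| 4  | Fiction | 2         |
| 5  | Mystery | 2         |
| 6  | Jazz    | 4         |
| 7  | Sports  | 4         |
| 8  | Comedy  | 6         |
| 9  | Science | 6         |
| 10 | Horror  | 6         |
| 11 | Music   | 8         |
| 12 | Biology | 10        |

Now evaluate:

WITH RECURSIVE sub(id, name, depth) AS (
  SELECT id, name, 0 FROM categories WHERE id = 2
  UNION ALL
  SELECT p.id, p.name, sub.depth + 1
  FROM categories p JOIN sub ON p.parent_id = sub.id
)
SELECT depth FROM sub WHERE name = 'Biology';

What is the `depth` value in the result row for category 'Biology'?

4

Base: id=2 (Card) at depth 0.
Iteration 1: rows with parent_id in {2} -> Drama (id 3, depth 1), Fiction (id 4, depth 1), Mystery (id 5, depth 1).
Iteration 2: rows with parent_id in {3,4,5} -> Jazz (id 6, depth 2), Sports (id 7, depth 2).
Iteration 3: rows with parent_id in {6,7} -> Comedy (id 8, depth 3), Science (id 9, depth 3), Horror (id 10, depth 3).
Iteration 4: rows with parent_id in {8,9,10} -> Music (id 11, depth 4), Biology (id 12, depth 4).
Iteration 5: no rows with parent_id in {11,12}; recursion stops.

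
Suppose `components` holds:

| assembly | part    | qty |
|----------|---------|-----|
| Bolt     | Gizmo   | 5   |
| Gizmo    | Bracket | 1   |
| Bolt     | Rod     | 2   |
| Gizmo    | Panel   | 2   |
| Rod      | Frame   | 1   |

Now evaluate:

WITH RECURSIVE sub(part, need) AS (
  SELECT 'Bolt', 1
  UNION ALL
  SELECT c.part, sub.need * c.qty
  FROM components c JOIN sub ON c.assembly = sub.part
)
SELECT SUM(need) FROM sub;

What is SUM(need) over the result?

Base: (Bolt, need=1).
Iteration 1: components of {Bolt} -> Gizmo = 1*5 = 5, Rod = 1*2 = 2.
Iteration 2: components of {Gizmo,Rod} -> Bracket = 5*1 = 5, Frame = 2*1 = 2, Panel = 5*2 = 10.
Iteration 3: no further components; recursion stops.
SUM(need) = 1 + 5 + 2 + 5 + 10 + 2 = 25.

25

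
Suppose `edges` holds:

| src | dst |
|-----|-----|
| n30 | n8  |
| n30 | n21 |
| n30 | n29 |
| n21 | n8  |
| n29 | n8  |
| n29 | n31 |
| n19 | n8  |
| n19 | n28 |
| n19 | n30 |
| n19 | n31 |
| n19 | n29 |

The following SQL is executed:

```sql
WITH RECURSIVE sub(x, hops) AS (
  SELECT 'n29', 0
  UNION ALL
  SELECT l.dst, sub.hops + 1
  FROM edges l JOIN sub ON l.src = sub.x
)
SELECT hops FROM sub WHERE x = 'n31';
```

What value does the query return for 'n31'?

1

Base: (n29, hops=0).
Iteration 1: edges from {n29} -> (n31, hops=1), (n8, hops=1).
Iteration 2: no outgoing edges from {n31,n8}; recursion stops.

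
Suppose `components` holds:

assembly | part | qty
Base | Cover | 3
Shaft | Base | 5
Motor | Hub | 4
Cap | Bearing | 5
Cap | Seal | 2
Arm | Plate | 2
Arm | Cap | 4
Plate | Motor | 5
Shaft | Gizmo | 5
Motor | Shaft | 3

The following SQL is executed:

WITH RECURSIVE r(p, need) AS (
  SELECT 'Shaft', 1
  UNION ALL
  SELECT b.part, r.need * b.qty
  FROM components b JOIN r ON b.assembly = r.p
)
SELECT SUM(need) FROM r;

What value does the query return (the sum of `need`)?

Base: (Shaft, need=1).
Iteration 1: components of {Shaft} -> Base = 1*5 = 5, Gizmo = 1*5 = 5.
Iteration 2: components of {Base,Gizmo} -> Cover = 5*3 = 15.
Iteration 3: no further components; recursion stops.
SUM(need) = 1 + 5 + 5 + 15 = 26.

26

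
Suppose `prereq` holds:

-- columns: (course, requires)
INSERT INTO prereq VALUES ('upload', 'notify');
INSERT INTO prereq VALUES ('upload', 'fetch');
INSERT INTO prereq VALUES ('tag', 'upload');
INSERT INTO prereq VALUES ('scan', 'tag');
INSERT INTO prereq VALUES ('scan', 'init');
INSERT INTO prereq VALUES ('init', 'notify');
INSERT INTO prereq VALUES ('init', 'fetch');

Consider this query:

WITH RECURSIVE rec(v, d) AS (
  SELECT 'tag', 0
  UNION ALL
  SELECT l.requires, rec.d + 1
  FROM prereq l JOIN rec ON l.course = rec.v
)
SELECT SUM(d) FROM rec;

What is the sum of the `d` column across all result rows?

5

Base: (tag, d=0).
Iteration 1: edges from {tag} -> (upload, d=1).
Iteration 2: edges from {upload} -> (fetch, d=2), (notify, d=2).
Iteration 3: no outgoing edges from {fetch,notify}; recursion stops.
SUM(d) = 0 + 1 + 2 + 2 = 5.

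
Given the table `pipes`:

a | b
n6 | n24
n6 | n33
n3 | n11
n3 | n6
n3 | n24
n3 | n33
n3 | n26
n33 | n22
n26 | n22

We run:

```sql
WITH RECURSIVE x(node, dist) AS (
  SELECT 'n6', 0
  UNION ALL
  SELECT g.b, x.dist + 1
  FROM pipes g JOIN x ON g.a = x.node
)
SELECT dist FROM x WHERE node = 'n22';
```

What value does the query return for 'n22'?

Base: (n6, dist=0).
Iteration 1: edges from {n6} -> (n24, dist=1), (n33, dist=1).
Iteration 2: edges from {n24,n33} -> (n22, dist=2).
Iteration 3: no outgoing edges from {n22}; recursion stops.

2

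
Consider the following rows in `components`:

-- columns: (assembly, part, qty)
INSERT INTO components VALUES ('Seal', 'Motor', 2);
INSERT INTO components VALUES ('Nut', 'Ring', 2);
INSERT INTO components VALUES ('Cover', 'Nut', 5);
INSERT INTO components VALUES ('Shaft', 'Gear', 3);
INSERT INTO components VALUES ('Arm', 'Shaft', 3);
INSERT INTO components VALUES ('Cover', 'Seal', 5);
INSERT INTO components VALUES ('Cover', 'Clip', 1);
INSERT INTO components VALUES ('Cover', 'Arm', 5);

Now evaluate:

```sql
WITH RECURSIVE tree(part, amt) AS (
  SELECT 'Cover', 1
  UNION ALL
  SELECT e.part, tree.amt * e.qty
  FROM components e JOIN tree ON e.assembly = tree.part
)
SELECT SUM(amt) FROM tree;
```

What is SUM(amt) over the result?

Base: (Cover, amt=1).
Iteration 1: components of {Cover} -> Arm = 1*5 = 5, Clip = 1*1 = 1, Nut = 1*5 = 5, Seal = 1*5 = 5.
Iteration 2: components of {Arm,Clip,Nut,Seal} -> Motor = 5*2 = 10, Ring = 5*2 = 10, Shaft = 5*3 = 15.
Iteration 3: components of {Motor,Ring,Shaft} -> Gear = 15*3 = 45.
Iteration 4: no further components; recursion stops.
SUM(amt) = 1 + 5 + 1 + 5 + 5 + 15 + 10 + 10 + 45 = 97.

97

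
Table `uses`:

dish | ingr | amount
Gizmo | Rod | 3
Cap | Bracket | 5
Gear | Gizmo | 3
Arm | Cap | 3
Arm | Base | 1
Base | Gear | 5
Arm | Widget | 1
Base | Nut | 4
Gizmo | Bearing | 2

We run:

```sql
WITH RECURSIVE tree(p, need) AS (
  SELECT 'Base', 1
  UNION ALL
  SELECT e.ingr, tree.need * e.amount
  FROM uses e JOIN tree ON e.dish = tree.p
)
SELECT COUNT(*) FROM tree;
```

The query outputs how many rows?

6

Base: (Base, need=1).
Iteration 1: components of {Base} -> Gear = 1*5 = 5, Nut = 1*4 = 4.
Iteration 2: components of {Gear,Nut} -> Gizmo = 5*3 = 15.
Iteration 3: components of {Gizmo} -> Bearing = 15*2 = 30, Rod = 15*3 = 45.
Iteration 4: no further components; recursion stops.
Total rows emitted: 6.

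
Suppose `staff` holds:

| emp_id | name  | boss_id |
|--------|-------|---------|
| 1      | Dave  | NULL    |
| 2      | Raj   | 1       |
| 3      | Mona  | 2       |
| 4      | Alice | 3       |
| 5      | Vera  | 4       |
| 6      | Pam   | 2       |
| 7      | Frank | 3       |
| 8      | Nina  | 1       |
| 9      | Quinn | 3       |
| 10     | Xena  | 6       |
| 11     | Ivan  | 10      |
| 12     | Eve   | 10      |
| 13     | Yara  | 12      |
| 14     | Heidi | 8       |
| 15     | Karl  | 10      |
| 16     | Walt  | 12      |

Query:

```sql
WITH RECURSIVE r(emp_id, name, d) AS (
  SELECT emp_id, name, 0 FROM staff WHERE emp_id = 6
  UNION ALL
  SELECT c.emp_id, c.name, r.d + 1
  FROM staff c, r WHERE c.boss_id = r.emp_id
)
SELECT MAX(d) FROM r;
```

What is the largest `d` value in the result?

3

Base: emp_id=6 (Pam) at d 0.
Iteration 1: rows with boss_id in {6} -> Xena (id 10, d 1).
Iteration 2: rows with boss_id in {10} -> Ivan (id 11, d 2), Eve (id 12, d 2), Karl (id 15, d 2).
Iteration 3: rows with boss_id in {11,12,15} -> Yara (id 13, d 3), Walt (id 16, d 3).
Iteration 4: no rows with boss_id in {13,16}; recursion stops.
d values: 0, 1, 2, 2, 2, 3, 3; the maximum is 3.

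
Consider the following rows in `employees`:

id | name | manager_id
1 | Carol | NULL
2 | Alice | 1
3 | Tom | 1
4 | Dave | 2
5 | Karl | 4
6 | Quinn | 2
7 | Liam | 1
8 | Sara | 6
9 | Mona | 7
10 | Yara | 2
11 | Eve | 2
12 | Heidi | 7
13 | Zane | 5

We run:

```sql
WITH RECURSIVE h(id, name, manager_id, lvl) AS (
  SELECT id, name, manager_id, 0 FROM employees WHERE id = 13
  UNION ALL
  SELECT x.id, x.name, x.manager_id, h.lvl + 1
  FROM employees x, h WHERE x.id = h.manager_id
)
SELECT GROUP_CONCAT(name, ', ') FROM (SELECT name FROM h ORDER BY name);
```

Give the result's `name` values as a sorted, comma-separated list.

Alice, Carol, Dave, Karl, Zane

Base: id=13 (Zane), manager_id=5, lvl 0.
Iteration 1: join on id=5 -> Karl (id 5, manager_id=4, lvl 1).
Iteration 2: join on id=4 -> Dave (id 4, manager_id=2, lvl 2).
Iteration 3: join on id=2 -> Alice (id 2, manager_id=1, lvl 3).
Iteration 4: join on id=1 -> Carol (id 1, manager_id=NULL, lvl 4).
Iteration 5: manager_id is NULL; no match; recursion stops.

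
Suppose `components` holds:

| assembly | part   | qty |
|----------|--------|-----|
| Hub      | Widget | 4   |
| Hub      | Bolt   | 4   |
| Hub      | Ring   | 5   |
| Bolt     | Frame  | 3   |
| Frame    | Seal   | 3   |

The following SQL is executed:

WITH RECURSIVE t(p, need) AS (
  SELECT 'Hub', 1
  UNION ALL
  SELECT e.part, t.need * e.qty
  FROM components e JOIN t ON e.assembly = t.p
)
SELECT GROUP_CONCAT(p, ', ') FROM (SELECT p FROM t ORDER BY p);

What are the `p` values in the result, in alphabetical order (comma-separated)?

Bolt, Frame, Hub, Ring, Seal, Widget

Base: (Hub, need=1).
Iteration 1: components of {Hub} -> Bolt = 1*4 = 4, Ring = 1*5 = 5, Widget = 1*4 = 4.
Iteration 2: components of {Bolt,Ring,Widget} -> Frame = 4*3 = 12.
Iteration 3: components of {Frame} -> Seal = 12*3 = 36.
Iteration 4: no further components; recursion stops.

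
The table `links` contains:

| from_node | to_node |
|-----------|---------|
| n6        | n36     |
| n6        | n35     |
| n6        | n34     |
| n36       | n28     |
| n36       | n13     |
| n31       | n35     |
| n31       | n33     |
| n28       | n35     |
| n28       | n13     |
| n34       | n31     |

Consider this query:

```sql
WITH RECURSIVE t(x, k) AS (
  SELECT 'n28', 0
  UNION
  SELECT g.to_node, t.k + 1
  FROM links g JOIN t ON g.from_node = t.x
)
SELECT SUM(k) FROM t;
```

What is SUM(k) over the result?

Base: (n28, k=0).
Iteration 1: edges from {n28} -> (n13, k=1), (n35, k=1).
Iteration 2: no outgoing edges from {n13,n35}; recursion stops.
SUM(k) = 0 + 1 + 1 = 2.

2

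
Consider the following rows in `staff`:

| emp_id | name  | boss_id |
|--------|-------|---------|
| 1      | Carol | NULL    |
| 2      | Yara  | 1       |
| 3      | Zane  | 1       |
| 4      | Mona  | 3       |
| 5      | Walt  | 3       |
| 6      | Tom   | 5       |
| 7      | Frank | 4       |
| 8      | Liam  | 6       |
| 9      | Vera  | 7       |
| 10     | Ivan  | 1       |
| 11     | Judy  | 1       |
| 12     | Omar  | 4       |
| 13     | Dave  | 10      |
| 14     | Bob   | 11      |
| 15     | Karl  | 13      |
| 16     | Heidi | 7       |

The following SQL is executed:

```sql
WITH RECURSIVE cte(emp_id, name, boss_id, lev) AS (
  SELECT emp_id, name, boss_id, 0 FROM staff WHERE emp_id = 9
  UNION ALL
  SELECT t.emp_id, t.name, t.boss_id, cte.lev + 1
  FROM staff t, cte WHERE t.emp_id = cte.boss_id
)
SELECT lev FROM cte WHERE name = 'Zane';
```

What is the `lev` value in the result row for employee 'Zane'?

3

Base: emp_id=9 (Vera), boss_id=7, lev 0.
Iteration 1: join on emp_id=7 -> Frank (id 7, boss_id=4, lev 1).
Iteration 2: join on emp_id=4 -> Mona (id 4, boss_id=3, lev 2).
Iteration 3: join on emp_id=3 -> Zane (id 3, boss_id=1, lev 3).
Iteration 4: join on emp_id=1 -> Carol (id 1, boss_id=NULL, lev 4).
Iteration 5: boss_id is NULL; no match; recursion stops.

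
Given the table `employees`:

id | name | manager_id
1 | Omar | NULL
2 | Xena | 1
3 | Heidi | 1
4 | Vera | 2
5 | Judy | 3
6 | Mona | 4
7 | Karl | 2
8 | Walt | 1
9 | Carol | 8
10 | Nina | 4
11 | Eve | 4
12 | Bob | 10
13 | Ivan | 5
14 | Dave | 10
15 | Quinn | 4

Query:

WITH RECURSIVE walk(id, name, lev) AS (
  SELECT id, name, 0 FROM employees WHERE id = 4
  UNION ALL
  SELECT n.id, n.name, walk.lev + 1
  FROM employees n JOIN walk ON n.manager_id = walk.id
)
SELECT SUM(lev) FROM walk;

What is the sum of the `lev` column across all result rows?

Base: id=4 (Vera) at lev 0.
Iteration 1: rows with manager_id in {4} -> Mona (id 6, lev 1), Nina (id 10, lev 1), Eve (id 11, lev 1), Quinn (id 15, lev 1).
Iteration 2: rows with manager_id in {6,10,11,15} -> Bob (id 12, lev 2), Dave (id 14, lev 2).
Iteration 3: no rows with manager_id in {12,14}; recursion stops.
SUM(lev) = 0 + 1 + 1 + 1 + 1 + 2 + 2 = 8.

8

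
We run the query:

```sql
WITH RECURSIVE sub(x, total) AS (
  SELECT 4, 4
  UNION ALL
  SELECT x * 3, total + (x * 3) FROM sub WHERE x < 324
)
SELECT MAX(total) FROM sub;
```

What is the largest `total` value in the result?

Base: x=4, total=4.
Iteration 1: 4 < 324 holds -> x = 4 * 3 = 12, total = 4 + 12 = 16.
Iteration 2: 12 < 324 holds -> x = 12 * 3 = 36, total = 16 + 36 = 52.
Iteration 3: 36 < 324 holds -> x = 36 * 3 = 108, total = 52 + 108 = 160.
Iteration 4: 108 < 324 holds -> x = 108 * 3 = 324, total = 160 + 324 = 484.
Iteration 5: 324 < 324 fails; recursion stops.
total values: 4, 16, 52, 160, 484; the maximum is 484.

484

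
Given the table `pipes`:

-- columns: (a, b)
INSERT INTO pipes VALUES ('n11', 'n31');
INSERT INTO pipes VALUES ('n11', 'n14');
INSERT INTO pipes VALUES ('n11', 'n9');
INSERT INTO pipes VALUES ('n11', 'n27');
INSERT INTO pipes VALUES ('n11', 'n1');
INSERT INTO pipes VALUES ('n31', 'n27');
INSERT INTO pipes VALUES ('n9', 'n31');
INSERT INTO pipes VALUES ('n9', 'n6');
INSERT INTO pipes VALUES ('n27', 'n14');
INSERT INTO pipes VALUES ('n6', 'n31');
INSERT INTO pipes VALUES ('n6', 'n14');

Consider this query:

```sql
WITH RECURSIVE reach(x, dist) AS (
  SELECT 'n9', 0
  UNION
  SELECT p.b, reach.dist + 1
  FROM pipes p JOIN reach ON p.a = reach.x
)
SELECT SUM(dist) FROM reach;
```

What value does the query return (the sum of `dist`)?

Base: (n9, dist=0).
Iteration 1: edges from {n9} -> (n31, dist=1), (n6, dist=1).
Iteration 2: edges from {n31,n6} -> (n14, dist=2), (n27, dist=2), (n31, dist=2).
Iteration 3: edges from {n14,n27,n31} -> (n14, dist=3), (n27, dist=3).
Iteration 4: edges from {n14,n27} -> (n14, dist=4).
Iteration 5: no outgoing edges from {n14}; recursion stops.
SUM(dist) = 0 + 1 + 1 + 2 + 2 + 2 + 3 + 3 + 4 = 18.

18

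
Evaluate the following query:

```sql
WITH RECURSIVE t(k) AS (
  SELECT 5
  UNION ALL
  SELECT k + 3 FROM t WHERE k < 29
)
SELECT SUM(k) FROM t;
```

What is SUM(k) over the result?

153

Base: k=5.
Iteration 1: 5 < 29 holds -> k = 5 + 3 = 8.
Iteration 2: 8 < 29 holds -> k = 8 + 3 = 11.
Iteration 3: 11 < 29 holds -> k = 11 + 3 = 14.
Iteration 4: 14 < 29 holds -> k = 14 + 3 = 17.
Iteration 5: 17 < 29 holds -> k = 17 + 3 = 20.
Iteration 6: 20 < 29 holds -> k = 20 + 3 = 23.
Iteration 7: 23 < 29 holds -> k = 23 + 3 = 26.
Iteration 8: 26 < 29 holds -> k = 26 + 3 = 29.
Iteration 9: 29 < 29 fails; recursion stops.
SUM(k) = 5 + 8 + 11 + 14 + 17 + 20 + 23 + 26 + 29 = 153.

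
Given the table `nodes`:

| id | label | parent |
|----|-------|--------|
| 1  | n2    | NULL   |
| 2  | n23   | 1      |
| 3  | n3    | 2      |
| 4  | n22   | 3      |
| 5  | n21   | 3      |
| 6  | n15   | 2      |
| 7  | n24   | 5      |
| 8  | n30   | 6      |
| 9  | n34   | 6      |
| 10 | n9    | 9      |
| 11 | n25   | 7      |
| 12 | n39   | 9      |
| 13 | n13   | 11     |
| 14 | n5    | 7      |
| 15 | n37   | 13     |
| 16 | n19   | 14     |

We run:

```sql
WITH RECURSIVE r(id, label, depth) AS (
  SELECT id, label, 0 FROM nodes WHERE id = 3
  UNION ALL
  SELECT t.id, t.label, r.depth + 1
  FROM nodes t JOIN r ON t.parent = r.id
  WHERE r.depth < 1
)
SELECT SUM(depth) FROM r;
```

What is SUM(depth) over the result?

Base: id=3 (n3) at depth 0.
Iteration 1: rows with parent in {3} -> n22 (id 4, depth 1), n21 (id 5, depth 1).
Iteration 2: depth < 1 fails for all current rows; recursion stops.
SUM(depth) = 0 + 1 + 1 = 2.

2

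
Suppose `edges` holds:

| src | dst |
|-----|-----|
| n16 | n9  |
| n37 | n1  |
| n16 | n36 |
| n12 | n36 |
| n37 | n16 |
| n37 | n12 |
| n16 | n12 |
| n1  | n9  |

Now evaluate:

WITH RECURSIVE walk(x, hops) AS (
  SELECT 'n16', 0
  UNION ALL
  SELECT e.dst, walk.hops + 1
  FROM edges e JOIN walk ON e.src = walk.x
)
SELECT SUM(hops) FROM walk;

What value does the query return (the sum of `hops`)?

5

Base: (n16, hops=0).
Iteration 1: edges from {n16} -> (n12, hops=1), (n36, hops=1), (n9, hops=1).
Iteration 2: edges from {n12,n36,n9} -> (n36, hops=2).
Iteration 3: no outgoing edges from {n36}; recursion stops.
SUM(hops) = 0 + 1 + 1 + 1 + 2 = 5.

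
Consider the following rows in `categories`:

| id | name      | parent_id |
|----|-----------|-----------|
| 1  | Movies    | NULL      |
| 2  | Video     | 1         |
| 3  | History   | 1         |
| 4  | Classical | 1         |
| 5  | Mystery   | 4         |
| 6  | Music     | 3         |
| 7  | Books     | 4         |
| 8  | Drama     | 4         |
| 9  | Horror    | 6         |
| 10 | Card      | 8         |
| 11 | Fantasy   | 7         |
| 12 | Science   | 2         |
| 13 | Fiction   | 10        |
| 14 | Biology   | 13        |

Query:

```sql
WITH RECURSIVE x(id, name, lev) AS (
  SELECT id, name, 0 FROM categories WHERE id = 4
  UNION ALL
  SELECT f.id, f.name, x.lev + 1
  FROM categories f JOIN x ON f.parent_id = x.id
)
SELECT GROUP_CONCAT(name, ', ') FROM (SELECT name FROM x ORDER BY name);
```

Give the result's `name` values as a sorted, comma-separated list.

Base: id=4 (Classical) at lev 0.
Iteration 1: rows with parent_id in {4} -> Mystery (id 5, lev 1), Books (id 7, lev 1), Drama (id 8, lev 1).
Iteration 2: rows with parent_id in {5,7,8} -> Card (id 10, lev 2), Fantasy (id 11, lev 2).
Iteration 3: rows with parent_id in {10,11} -> Fiction (id 13, lev 3).
Iteration 4: rows with parent_id in {13} -> Biology (id 14, lev 4).
Iteration 5: no rows with parent_id in {14}; recursion stops.

Biology, Books, Card, Classical, Drama, Fantasy, Fiction, Mystery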